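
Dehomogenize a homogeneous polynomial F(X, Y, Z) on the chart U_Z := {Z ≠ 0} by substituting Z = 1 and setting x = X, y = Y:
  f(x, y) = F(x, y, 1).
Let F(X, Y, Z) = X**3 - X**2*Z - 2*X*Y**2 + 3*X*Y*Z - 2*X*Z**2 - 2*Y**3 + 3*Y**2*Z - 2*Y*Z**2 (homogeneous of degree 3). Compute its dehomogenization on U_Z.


f(x, y) = x**3 - x**2 - 2*x*y**2 + 3*x*y - 2*x - 2*y**3 + 3*y**2 - 2*y

On U_Z we set Z = 1. Each monomial c·X^i·Y^j·Z^k in F becomes c·x^i·y^j·1^k = c·x^i·y^j.
Substituting Z = 1: F(X, Y, 1) = x**3 - x**2 - 2*x*y**2 + 3*x*y - 2*x - 2*y**3 + 3*y**2 - 2*y.
Note: deg(f) ≤ deg(F) = 3; strict inequality happens when F is divisible by Z (lost terms).


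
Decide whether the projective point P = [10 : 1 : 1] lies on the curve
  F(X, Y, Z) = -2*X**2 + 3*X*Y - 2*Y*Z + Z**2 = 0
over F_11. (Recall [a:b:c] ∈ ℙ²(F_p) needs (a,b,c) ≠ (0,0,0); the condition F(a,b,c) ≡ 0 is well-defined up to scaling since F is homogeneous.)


F(10,1,1) ≡ 5 (mod 11); P is NOT on the curve.

Evaluate F(10, 1, 1) term-by-term (mod 11).
  -2*X**2 ↦ -2·100·1·1 = -200
  3*X*Y ↦ 3·10·1·1 = 30
  -2*Y*Z ↦ -2·1·1·1 = -2
  Z**2 ↦ 1·1·1·1 = 1
Sum: F(10, 1, 1) = (-200) + (30) + (-2) + (1) = -171.
Reducing mod 11: -171 ≡ 5 (mod 11).
Since F(a, b, c) ≡ 5 ≠ 0 (mod 11), P does NOT lie on the curve.


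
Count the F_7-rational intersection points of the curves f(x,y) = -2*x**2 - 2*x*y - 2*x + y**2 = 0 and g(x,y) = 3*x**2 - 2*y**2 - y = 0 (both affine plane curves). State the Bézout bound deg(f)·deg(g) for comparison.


Common zeros: {(0, 0)}; count = 1; Bézout bound = 4.

deg(f) = 2, deg(g) = 2, so Bézout bound = 4.
Scan x ∈ F_7. For each x, list the y ∈ F_7 with f(x, y) ≡ 0 and those with g(x, y) ≡ 0 (mod 7); the common zeros in that column are the intersection.
  x = 0: f ≡ 0 at y ∈ {0}; g ≡ 0 at y ∈ {0, 3}; common: {0}.
  x = 1: f ≡ 0 at y ∈ ∅; g ≡ 0 at y ∈ {1, 2}; common: ∅.
  x = 2: f ≡ 0 at y ∈ {5, 6}; g ≡ 0 at y ∈ ∅; common: ∅.
  x = 3: f ≡ 0 at y ∈ ∅; g ≡ 0 at y ∈ {5}; common: ∅.
  x = 4: f ≡ 0 at y ∈ {4}; g ≡ 0 at y ∈ {5}; common: ∅.
  x = 5: f ≡ 0 at y ∈ {4, 6}; g ≡ 0 at y ∈ ∅; common: ∅.
  x = 6: f ≡ 0 at y ∈ {0, 5}; g ≡ 0 at y ∈ {1, 2}; common: ∅.
Collecting: common zeros = {(0, 0)}, so the count is 1.
Comparison with the Bézout bound: 1 ≤ 4 = deg(f)·deg(g), as expected for curves with no common component (the affine F_7-count falls short of the bound because intersections may lie at infinity, over extension fields, or carry multiplicity).


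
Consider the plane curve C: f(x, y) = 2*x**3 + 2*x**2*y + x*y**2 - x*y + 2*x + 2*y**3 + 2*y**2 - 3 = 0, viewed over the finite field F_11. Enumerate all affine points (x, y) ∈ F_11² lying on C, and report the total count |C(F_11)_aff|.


Affine F_11-points: {(0, 5), (0, 7), (0, 9), (3, 6), (4, 7), (6, 1), (6, 5), (7, 8), (9, 1), (10, 10)}; count = 10.

For each of the 121 pairs (x, y) ∈ F_11², evaluate f(x, y) mod 11. Record the zeros.
  x = 0: [0↦8, 1↦1, 2↦10, 3↦3, 4↦3, 5↦0, 6↦6, 7↦0, 8↦5, 9↦0, 10↦8]  zeros at y ∈ {5, 7, 9}
  x = 1: [0↦1, 1↦7, 2↦9, 3↦8, 4↦5, 5↦1, 6↦8, 7↦5, 8↦4, 9↦6, 10↦1]  zeros at y ∈ ∅
  x = 2: [0↦6, 1↦7, 2↦6, 3↦4, 4↦2, 5↦1, 6↦2, 7↦6, 8↦3, 9↦5, 10↦2]  zeros at y ∈ ∅
  x = 3: [0↦2, 1↦2, 2↦2, 3↦3, 4↦6, 5↦1, 6↦0, 7↦4, 8↦3, 9↦9, 10↦1]  zeros at y ∈ {6}
  x = 4: [0↦1, 1↦4, 2↦9, 3↦6, 4↦7, 5↦2, 6↦3, 7↦0, 8↦5, 9↦8, 10↦10]  zeros at y ∈ {7}
  x = 5: [0↦4, 1↦3, 2↦6, 3↦3, 4↦6, 5↦5, 6↦1, 7↦6, 8↦10, 9↦3, 10↦8]  zeros at y ∈ ∅
  x = 6: [0↦1, 1↦0, 2↦5, 3↦6, 4↦4, 5↦0, 6↦6, 7↦1, 8↦8, 9↦6, 10↦7]  zeros at y ∈ {1, 5}
  x = 7: [0↦4, 1↦7, 2↦7, 3↦5, 4↦2, 5↦10, 6↦8, 7↦8, 8↦0, 9↦7, 10↦8]  zeros at y ∈ {8}
  x = 8: [0↦3, 1↦3, 2↦2, 3↦1, 4↦1, 5↦3, 6↦8, 7↦6, 8↦9, 9↦7, 10↦1]  zeros at y ∈ ∅
  x = 9: [0↦10, 1↦0, 2↦2, 3↦6, 4↦2, 5↦2, 6↦7, 7↦7, 8↦3, 9↦7, 10↦9]  zeros at y ∈ {1}
  x = 10: [0↦4, 1↦10, 2↦8, 3↦10, 4↦6, 5↦8, 6↦6, 7↦1, 8↦5, 9↦8, 10↦0]  zeros at y ∈ {10}
Collecting zeros: affine points = {(0, 5), (0, 7), (0, 9), (3, 6), (4, 7), (6, 1), (6, 5), (7, 8), (9, 1), (10, 10)}.
Total count |C(F_11)_aff| = 10.


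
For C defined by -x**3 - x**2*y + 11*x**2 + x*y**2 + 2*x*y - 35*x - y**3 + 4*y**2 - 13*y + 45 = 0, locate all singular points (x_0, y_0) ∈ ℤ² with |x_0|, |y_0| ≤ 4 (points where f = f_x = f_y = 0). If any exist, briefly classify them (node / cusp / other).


Singular points: {(3, 2)}; classification: cusp.

Compute partial derivatives:
  f_x = -3*x**2 - 2*x*y + 22*x + y**2 + 2*y - 35.
  f_y = -x**2 + 2*x*y + 2*x - 3*y**2 + 8*y - 13.
Scan x_0 ∈ {−4, ..., 4}. For each x_0, f_y(x_0, y) is a polynomial in y; find its integer roots y ∈ {−4, ..., 4}, then test f_x and f at those candidates.
  x = -4: f_y(-4, y) = -3*y**2 - 37; no integer root y with |y| ≤ 4.
  x = -3: f_y(-3, y) = -3*y**2 + 2*y - 28; no integer root y with |y| ≤ 4.
  x = -2: f_y(-2, y) = -3*y**2 + 4*y - 21; no integer root y with |y| ≤ 4.
  x = -1: f_y(-1, y) = -3*y**2 + 6*y - 16; no integer root y with |y| ≤ 4.
  x = 0: f_y(0, y) = -3*y**2 + 8*y - 13; no integer root y with |y| ≤ 4.
  x = 1: f_y(1, y) = -3*y**2 + 10*y - 12; no integer root y with |y| ≤ 4.
  x = 2: f_y(2, y) = -3*y**2 + 12*y - 13; no integer root y with |y| ≤ 4.
  x = 3: f_y(3, y) = -3*y**2 + 14*y - 16; vanishes at y ∈ {2}. (3, 2): f_x = 0, f = 0 — SINGULAR.
  x = 4: f_y(4, y) = -3*y**2 + 16*y - 21; vanishes at y ∈ {3}. (4, 3): f_x = -4 ≠ 0.
Only singular point on the grid: (3, 2).
Classify: substitute x = 3 + u, y = 2 + v and expand: f = -u**3 - u**2*v + u*v**2 - v**3 + v**2.
No constant or linear terms (consistent with a singular point). Quadratic part: v**2. Cubic part: -u**3 - u**2*v + u*v**2 - v**3.
The quadratic part v**2 is a perfect square, so there is a single (double) tangent line v = 0, i.e. y = 2. Restricting the cubic part to that line (v = 0) leaves -u**3 ≠ 0, so f is not divisible by v and the branch is v² ≈ u**3 to lowest order — this is a cusp.
Classification: cusp.


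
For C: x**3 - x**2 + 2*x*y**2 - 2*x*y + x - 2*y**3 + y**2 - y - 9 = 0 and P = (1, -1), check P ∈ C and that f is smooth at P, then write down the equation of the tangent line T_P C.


Tangent line at P: 6*x - 15*y - 21 = 0.

Step 1: f(1, -1) = 0, so P lies on C.
Step 2: partial derivatives
  f_x(x, y) = 3*x**2 - 2*x + 2*y**2 - 2*y + 1, f_y(x, y) = 4*x*y - 2*x - 6*y**2 + 2*y - 1.
  f_x(P) = 6, f_y(P) = -15 (gradient nonzero, so P is smooth).
Step 3: tangent line at P: 6·(x − 1) + -15·(y − -1) = 0.
Expanding: 6*x - 15*y - 21 = 0.


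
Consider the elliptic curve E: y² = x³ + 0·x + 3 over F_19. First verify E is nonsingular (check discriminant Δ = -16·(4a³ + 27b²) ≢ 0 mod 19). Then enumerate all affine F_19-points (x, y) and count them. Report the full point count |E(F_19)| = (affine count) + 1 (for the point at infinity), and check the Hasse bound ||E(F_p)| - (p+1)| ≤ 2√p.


Affine points = {(1, 2), (1, 17), (2, 7), (2, 12), (3, 7), (3, 12), (7, 2), (7, 17), (11, 2), (11, 17), (14, 7), (14, 12)}; affine count = 12; |E(F_19)| = 13.

Discriminant check: Δ ∝ 4a³ + 27b² = 4·0³ + 27·3² = 4·0 + 27·9 ≡ 15 (mod 19). Nonzero ⇒ E is nonsingular.
For each x ∈ F_19, compute rhs = x³ + 0·x + 3 mod 19, then count y ∈ F_19 with y² ≡ rhs.
  x = 0: rhs = 3, matching y values: none (0 points).
  x = 1: rhs = 4, matching y values: 2, 17 (2 points).
  x = 2: rhs = 11, matching y values: 7, 12 (2 points).
  x = 3: rhs = 11, matching y values: 7, 12 (2 points).
  x = 4: rhs = 10, matching y values: none (0 points).
  x = 5: rhs = 14, matching y values: none (0 points).
  x = 6: rhs = 10, matching y values: none (0 points).
  x = 7: rhs = 4, matching y values: 2, 17 (2 points).
  x = 8: rhs = 2, matching y values: none (0 points).
  x = 9: rhs = 10, matching y values: none (0 points).
  x = 10: rhs = 15, matching y values: none (0 points).
  x = 11: rhs = 4, matching y values: 2, 17 (2 points).
  x = 12: rhs = 2, matching y values: none (0 points).
  x = 13: rhs = 15, matching y values: none (0 points).
  x = 14: rhs = 11, matching y values: 7, 12 (2 points).
  x = 15: rhs = 15, matching y values: none (0 points).
  x = 16: rhs = 14, matching y values: none (0 points).
  x = 17: rhs = 14, matching y values: none (0 points).
  x = 18: rhs = 2, matching y values: none (0 points).
Total affine count: 12.
Full point count |E(F_19)| = 12 + 1 = 13.
Hasse bound: |13 − (19+1)| = |-7| = 7 ≤ 2√19 ≈ 8.7178 ✓.


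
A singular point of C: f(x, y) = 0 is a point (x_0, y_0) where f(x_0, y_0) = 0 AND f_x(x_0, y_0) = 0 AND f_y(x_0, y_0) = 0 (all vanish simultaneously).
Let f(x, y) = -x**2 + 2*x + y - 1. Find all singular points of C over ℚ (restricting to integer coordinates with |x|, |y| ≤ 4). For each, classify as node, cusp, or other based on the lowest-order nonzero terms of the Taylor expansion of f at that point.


No singular points in the scanned grid; C is smooth there.

Compute partial derivatives:
  f_x = 2 - 2*x.
  f_y = 1.
f_y = 1 is a nonzero constant, so f_y never vanishes: no point (x, y) can satisfy f = f_x = f_y = 0. In particular no (x, y) ∈ {−4, ..., 4}² is singular; the curve is smooth.


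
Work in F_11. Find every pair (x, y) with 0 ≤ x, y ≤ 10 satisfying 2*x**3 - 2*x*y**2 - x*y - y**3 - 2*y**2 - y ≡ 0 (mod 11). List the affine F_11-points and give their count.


Affine F_11-points: {(0, 0), (0, 10), (2, 2), (3, 4), (5, 1), (5, 8), (6, 6), (7, 5), (7, 6), (8, 7), (9, 3), (9, 4), (9, 6), (10, 4)}; count = 14.

For each of the 121 pairs (x, y) ∈ F_11², evaluate f(x, y) mod 11. Record the zeros.
  x = 0: [0↦0, 1↦7, 2↦4, 3↦7, 4↦10, 5↦7, 6↦3, 7↦3, 8↦1, 9↦2, 10↦0]  zeros at y ∈ {0, 10}
  x = 1: [0↦2, 1↦6, 2↦7, 3↦10, 4↦9, 5↦9, 6↦4, 7↦10, 8↦10, 9↦9, 10↦1]  zeros at y ∈ ∅
  x = 2: [0↦5, 1↦6, 2↦0, 3↦3, 4↦9, 5↦1, 6↦6, 7↦7, 8↦9, 9↦6, 10↦3]  zeros at y ∈ {2}
  x = 3: [0↦10, 1↦8, 2↦6, 3↦9, 4↦0, 5↦6, 6↦10, 7↦6, 8↦10, 9↦5, 10↦7]  zeros at y ∈ {4}
  x = 4: [0↦7, 1↦2, 2↦4, 3↦7, 4↦5, 5↦3, 6↦6, 7↦8, 8↦3, 9↦7, 10↦3]  zeros at y ∈ ∅
  x = 5: [0↦8, 1↦0, 2↦6, 3↦9, 4↦3, 5↦4, 6↦6, 7↦3, 8↦0, 9↦2, 10↦3]  zeros at y ∈ {1, 8}
  x = 6: [0↦3, 1↦3, 2↦2, 3↦5, 4↦6, 5↦10, 6↦0, 7↦3, 8↦2, 9↦2, 10↦8]  zeros at y ∈ {6}
  x = 7: [0↦4, 1↦1, 2↦4, 3↦7, 4↦4, 5↦0, 6↦0, 7↦9, 8↦10, 9↦8, 10↦8]  zeros at y ∈ {5, 6}
  x = 8: [0↦1, 1↦6, 2↦2, 3↦5, 4↦9, 5↦8, 6↦7, 7↦0, 8↦3, 9↦10, 10↦4]  zeros at y ∈ {7}
  x = 9: [0↦6, 1↦8, 2↦8, 3↦0, 4↦0, 5↦2, 6↦0, 7↦10, 8↦4, 9↦9, 10↦8]  zeros at y ∈ {3, 4, 6}
  x = 10: [0↦9, 1↦8, 2↦1, 3↦4, 4↦0, 5↦5, 6↦2, 7↦7, 8↦3, 9↦6, 10↦10]  zeros at y ∈ {4}
Collecting zeros: affine points = {(0, 0), (0, 10), (2, 2), (3, 4), (5, 1), (5, 8), (6, 6), (7, 5), (7, 6), (8, 7), (9, 3), (9, 4), (9, 6), (10, 4)}.
Total count |C(F_11)_aff| = 14.


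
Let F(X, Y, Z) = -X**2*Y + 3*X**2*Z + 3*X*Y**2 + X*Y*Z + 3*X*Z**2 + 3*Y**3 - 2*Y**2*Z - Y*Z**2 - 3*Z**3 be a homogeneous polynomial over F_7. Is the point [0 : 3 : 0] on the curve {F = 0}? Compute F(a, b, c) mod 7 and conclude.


F(0,3,0) ≡ 4 (mod 7); P is NOT on the curve.

Evaluate F(0, 3, 0) term-by-term (mod 7).
  -X**2*Y ↦ -1·0·3·1 = 0
  3*X**2*Z ↦ 3·0·1·0 = 0
  3*X*Y**2 ↦ 3·0·9·1 = 0
  X*Y*Z ↦ 1·0·3·0 = 0
  3*X*Z**2 ↦ 3·0·1·0 = 0
  3*Y**3 ↦ 3·1·27·1 = 81
  -2*Y**2*Z ↦ -2·1·9·0 = 0
  -Y*Z**2 ↦ -1·1·3·0 = 0
  -3*Z**3 ↦ -3·1·1·0 = 0
Sum: F(0, 3, 0) = (0) + (0) + (0) + (0) + (0) + (81) + (0) + (0) + (0) = 81.
Reducing mod 7: 81 ≡ 4 (mod 7).
Since F(a, b, c) ≡ 4 ≠ 0 (mod 7), P does NOT lie on the curve.


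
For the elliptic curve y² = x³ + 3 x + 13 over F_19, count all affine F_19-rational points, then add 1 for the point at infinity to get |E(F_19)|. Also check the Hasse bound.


Affine points = {(1, 6), (1, 13), (3, 7), (3, 12), (5, 1), (5, 18), (6, 0), (7, 4), (7, 15), (8, 6), (8, 13), (9, 3), (9, 16), (10, 6), (10, 13), (11, 3), (11, 16), (13, 8), (13, 11), (14, 5), (14, 14), (18, 3), (18, 16)}; affine count = 23; |E(F_19)| = 24.

Discriminant check: Δ ∝ 4a³ + 27b² = 4·3³ + 27·13² = 4·27 + 27·169 ≡ 16 (mod 19). Nonzero ⇒ E is nonsingular.
For each x ∈ F_19, compute rhs = x³ + 3·x + 13 mod 19, then count y ∈ F_19 with y² ≡ rhs.
  x = 0: rhs = 13, matching y values: none (0 points).
  x = 1: rhs = 17, matching y values: 6, 13 (2 points).
  x = 2: rhs = 8, matching y values: none (0 points).
  x = 3: rhs = 11, matching y values: 7, 12 (2 points).
  x = 4: rhs = 13, matching y values: none (0 points).
  x = 5: rhs = 1, matching y values: 1, 18 (2 points).
  x = 6: rhs = 0, matching y values: 0 (1 points).
  x = 7: rhs = 16, matching y values: 4, 15 (2 points).
  x = 8: rhs = 17, matching y values: 6, 13 (2 points).
  x = 9: rhs = 9, matching y values: 3, 16 (2 points).
  x = 10: rhs = 17, matching y values: 6, 13 (2 points).
  x = 11: rhs = 9, matching y values: 3, 16 (2 points).
  x = 12: rhs = 10, matching y values: none (0 points).
  x = 13: rhs = 7, matching y values: 8, 11 (2 points).
  x = 14: rhs = 6, matching y values: 5, 14 (2 points).
  x = 15: rhs = 13, matching y values: none (0 points).
  x = 16: rhs = 15, matching y values: none (0 points).
  x = 17: rhs = 18, matching y values: none (0 points).
  x = 18: rhs = 9, matching y values: 3, 16 (2 points).
Total affine count: 23.
Full point count |E(F_19)| = 23 + 1 = 24.
Hasse bound: |24 − (19+1)| = |4| = 4 ≤ 2√19 ≈ 8.7178 ✓.


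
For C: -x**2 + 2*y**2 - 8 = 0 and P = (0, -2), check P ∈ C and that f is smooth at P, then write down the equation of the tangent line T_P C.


Tangent line at P: -8*y - 16 = 0.

Step 1: f(0, -2) = 0, so P lies on C.
Step 2: partial derivatives
  f_x(x, y) = -2*x, f_y(x, y) = 4*y.
  f_x(P) = 0, f_y(P) = -8 (gradient nonzero, so P is smooth).
Step 3: tangent line at P: 0·(x − 0) + -8·(y − -2) = 0.
Expanding: -8*y - 16 = 0.


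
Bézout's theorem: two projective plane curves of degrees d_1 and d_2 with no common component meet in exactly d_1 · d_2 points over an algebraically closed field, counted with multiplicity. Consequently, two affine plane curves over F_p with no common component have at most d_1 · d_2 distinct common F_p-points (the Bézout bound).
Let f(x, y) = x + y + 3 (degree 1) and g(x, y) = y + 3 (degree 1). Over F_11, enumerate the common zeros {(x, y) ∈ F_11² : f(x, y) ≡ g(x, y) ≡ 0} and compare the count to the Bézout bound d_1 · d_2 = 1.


Common zeros: {(0, 8)}; count = 1; Bézout bound = 1.

deg(f) = 1, deg(g) = 1, so Bézout bound = 1.
Scan x ∈ F_11. For each x, list the y ∈ F_11 with f(x, y) ≡ 0 and those with g(x, y) ≡ 0 (mod 11); the common zeros in that column are the intersection.
  x = 0: f ≡ 0 at y ∈ {8}; g ≡ 0 at y ∈ {8}; common: {8}.
  x = 1: f ≡ 0 at y ∈ {7}; g ≡ 0 at y ∈ {8}; common: ∅.
  x = 2: f ≡ 0 at y ∈ {6}; g ≡ 0 at y ∈ {8}; common: ∅.
  x = 3: f ≡ 0 at y ∈ {5}; g ≡ 0 at y ∈ {8}; common: ∅.
  x = 4: f ≡ 0 at y ∈ {4}; g ≡ 0 at y ∈ {8}; common: ∅.
  x = 5: f ≡ 0 at y ∈ {3}; g ≡ 0 at y ∈ {8}; common: ∅.
  x = 6: f ≡ 0 at y ∈ {2}; g ≡ 0 at y ∈ {8}; common: ∅.
  x = 7: f ≡ 0 at y ∈ {1}; g ≡ 0 at y ∈ {8}; common: ∅.
  x = 8: f ≡ 0 at y ∈ {0}; g ≡ 0 at y ∈ {8}; common: ∅.
  x = 9: f ≡ 0 at y ∈ {10}; g ≡ 0 at y ∈ {8}; common: ∅.
  x = 10: f ≡ 0 at y ∈ {9}; g ≡ 0 at y ∈ {8}; common: ∅.
Collecting: common zeros = {(0, 8)}, so the count is 1.
Comparison with the Bézout bound: 1 ≤ 1 = deg(f)·deg(g), as expected for curves with no common component (the bound is attained).


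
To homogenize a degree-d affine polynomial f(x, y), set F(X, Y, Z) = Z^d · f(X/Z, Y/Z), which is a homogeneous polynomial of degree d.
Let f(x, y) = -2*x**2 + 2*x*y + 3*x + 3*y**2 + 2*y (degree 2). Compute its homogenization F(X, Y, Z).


F(X, Y, Z) = -2*X**2 + 2*X*Y + 3*X*Z + 3*Y**2 + 2*Y*Z

deg(f) = 2.
Substitute x = X/Z, y = Y/Z into f, then multiply by Z^2.
  monomial -2·x^2·y^0 ↦ -2·X^2·Y^0·Z^0.
  monomial 2·x^1·y^1 ↦ 2·X^1·Y^1·Z^0.
  monomial 3·x^1·y^0 ↦ 3·X^1·Y^0·Z^1.
  monomial 3·x^0·y^2 ↦ 3·X^0·Y^2·Z^0.
  monomial 2·x^0·y^1 ↦ 2·X^0·Y^1·Z^1.
Collecting: F(X, Y, Z) = -2*X**2 + 2*X*Y + 3*X*Z + 3*Y**2 + 2*Y*Z.


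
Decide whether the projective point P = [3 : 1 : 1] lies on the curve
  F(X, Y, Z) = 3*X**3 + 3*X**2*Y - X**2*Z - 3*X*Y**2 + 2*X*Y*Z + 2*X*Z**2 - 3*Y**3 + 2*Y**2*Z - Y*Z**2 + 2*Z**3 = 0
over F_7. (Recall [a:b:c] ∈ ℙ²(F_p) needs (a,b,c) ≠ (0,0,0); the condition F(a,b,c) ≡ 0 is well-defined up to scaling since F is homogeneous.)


F(3,1,1) ≡ 4 (mod 7); P is NOT on the curve.

Evaluate F(3, 1, 1) term-by-term (mod 7).
  3*X**3 ↦ 3·27·1·1 = 81
  3*X**2*Y ↦ 3·9·1·1 = 27
  -X**2*Z ↦ -1·9·1·1 = -9
  -3*X*Y**2 ↦ -3·3·1·1 = -9
  2*X*Y*Z ↦ 2·3·1·1 = 6
  2*X*Z**2 ↦ 2·3·1·1 = 6
  -3*Y**3 ↦ -3·1·1·1 = -3
  2*Y**2*Z ↦ 2·1·1·1 = 2
  -Y*Z**2 ↦ -1·1·1·1 = -1
  2*Z**3 ↦ 2·1·1·1 = 2
Sum: F(3, 1, 1) = (81) + (27) + (-9) + (-9) + (6) + (6) + (-3) + (2) + (-1) + (2) = 102.
Reducing mod 7: 102 ≡ 4 (mod 7).
Since F(a, b, c) ≡ 4 ≠ 0 (mod 7), P does NOT lie on the curve.


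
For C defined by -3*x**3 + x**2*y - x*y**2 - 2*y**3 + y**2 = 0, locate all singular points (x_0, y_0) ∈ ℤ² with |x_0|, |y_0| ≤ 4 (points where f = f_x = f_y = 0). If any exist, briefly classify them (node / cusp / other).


Singular points: {(0, 0)}; classification: cusp.

Compute partial derivatives:
  f_x = -9*x**2 + 2*x*y - y**2.
  f_y = x**2 - 2*x*y - 6*y**2 + 2*y.
Scan x_0 ∈ {−4, ..., 4}. For each x_0, f_y(x_0, y) is a polynomial in y; find its integer roots y ∈ {−4, ..., 4}, then test f_x and f at those candidates.
  x = -4: f_y(-4, y) = -6*y**2 + 10*y + 16; vanishes at y ∈ {-1}. (-4, -1): f_x = -137 ≠ 0.
  x = -3: f_y(-3, y) = -6*y**2 + 8*y + 9; no integer root y with |y| ≤ 4.
  x = -2: f_y(-2, y) = -6*y**2 + 6*y + 4; no integer root y with |y| ≤ 4.
  x = -1: f_y(-1, y) = -6*y**2 + 4*y + 1; no integer root y with |y| ≤ 4.
  x = 0: f_y(0, y) = -6*y**2 + 2*y; vanishes at y ∈ {0}. (0, 0): f_x = 0, f = 0 — SINGULAR.
  x = 1: f_y(1, y) = 1 - 6*y**2; no integer root y with |y| ≤ 4.
  x = 2: f_y(2, y) = -6*y**2 - 2*y + 4; vanishes at y ∈ {-1}. (2, -1): f_x = -41 ≠ 0.
  x = 3: f_y(3, y) = -6*y**2 - 4*y + 9; no integer root y with |y| ≤ 4.
  x = 4: f_y(4, y) = -6*y**2 - 6*y + 16; no integer root y with |y| ≤ 4.
Only singular point on the grid: (0, 0).
Classify: substitute x = 0 + u, y = 0 + v and expand: f = -3*u**3 + u**2*v - u*v**2 - 2*v**3 + v**2.
No constant or linear terms (consistent with a singular point). Quadratic part: v**2. Cubic part: -3*u**3 + u**2*v - u*v**2 - 2*v**3.
The quadratic part v**2 is a perfect square, so there is a single (double) tangent line v = 0, i.e. y = 0. Restricting the cubic part to that line (v = 0) leaves -3*u**3 ≠ 0, so f is not divisible by v and the branch is v² ≈ 3*u**3 to lowest order — this is a cusp.
Classification: cusp.


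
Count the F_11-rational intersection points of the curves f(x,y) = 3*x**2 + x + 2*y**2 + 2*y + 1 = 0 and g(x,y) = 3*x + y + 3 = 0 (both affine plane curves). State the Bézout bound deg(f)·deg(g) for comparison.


Common zeros: {(4, 7), (5, 4)}; count = 2; Bézout bound = 2.

deg(f) = 2, deg(g) = 1, so Bézout bound = 2.
Scan x ∈ F_11. For each x, list the y ∈ F_11 with f(x, y) ≡ 0 and those with g(x, y) ≡ 0 (mod 11); the common zeros in that column are the intersection.
  x = 0: f ≡ 0 at y ∈ ∅; g ≡ 0 at y ∈ {8}; common: ∅.
  x = 1: f ≡ 0 at y ∈ ∅; g ≡ 0 at y ∈ {5}; common: ∅.
  x = 2: f ≡ 0 at y ∈ {4, 6}; g ≡ 0 at y ∈ {2}; common: ∅.
  x = 3: f ≡ 0 at y ∈ {3, 7}; g ≡ 0 at y ∈ {10}; common: ∅.
  x = 4: f ≡ 0 at y ∈ {3, 7}; g ≡ 0 at y ∈ {7}; common: {7}.
  x = 5: f ≡ 0 at y ∈ {4, 6}; g ≡ 0 at y ∈ {4}; common: {4}.
  x = 6: f ≡ 0 at y ∈ ∅; g ≡ 0 at y ∈ {1}; common: ∅.
  x = 7: f ≡ 0 at y ∈ ∅; g ≡ 0 at y ∈ {9}; common: ∅.
  x = 8: f ≡ 0 at y ∈ ∅; g ≡ 0 at y ∈ {6}; common: ∅.
  x = 9: f ≡ 0 at y ∈ {0, 10}; g ≡ 0 at y ∈ {3}; common: ∅.
  x = 10: f ≡ 0 at y ∈ ∅; g ≡ 0 at y ∈ {0}; common: ∅.
Collecting: common zeros = {(4, 7), (5, 4)}, so the count is 2.
Comparison with the Bézout bound: 2 ≤ 2 = deg(f)·deg(g), as expected for curves with no common component (the bound is attained).


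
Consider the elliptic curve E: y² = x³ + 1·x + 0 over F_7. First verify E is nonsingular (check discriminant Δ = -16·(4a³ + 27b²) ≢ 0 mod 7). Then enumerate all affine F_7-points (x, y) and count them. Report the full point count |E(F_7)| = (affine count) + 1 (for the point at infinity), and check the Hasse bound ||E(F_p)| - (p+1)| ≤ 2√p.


Affine points = {(0, 0), (1, 3), (1, 4), (3, 3), (3, 4), (5, 2), (5, 5)}; affine count = 7; |E(F_7)| = 8.

Discriminant check: Δ ∝ 4a³ + 27b² = 4·1³ + 27·0² = 4·1 + 27·0 ≡ 4 (mod 7). Nonzero ⇒ E is nonsingular.
For each x ∈ F_7, compute rhs = x³ + 1·x + 0 mod 7, then count y ∈ F_7 with y² ≡ rhs.
  x = 0: rhs = 0, matching y values: 0 (1 points).
  x = 1: rhs = 2, matching y values: 3, 4 (2 points).
  x = 2: rhs = 3, matching y values: none (0 points).
  x = 3: rhs = 2, matching y values: 3, 4 (2 points).
  x = 4: rhs = 5, matching y values: none (0 points).
  x = 5: rhs = 4, matching y values: 2, 5 (2 points).
  x = 6: rhs = 5, matching y values: none (0 points).
Total affine count: 7.
Full point count |E(F_7)| = 7 + 1 = 8.
Hasse bound: |8 − (7+1)| = |0| = 0 ≤ 2√7 ≈ 5.2915 ✓.


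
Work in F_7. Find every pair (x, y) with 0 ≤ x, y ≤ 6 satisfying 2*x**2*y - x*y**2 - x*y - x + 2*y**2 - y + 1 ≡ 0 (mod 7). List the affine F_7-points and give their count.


Affine F_7-points: {(0, 2), (1, 0), (2, 3), (6, 1), (6, 3)}; count = 5.

For each of the 49 pairs (x, y) ∈ F_7², evaluate f(x, y) mod 7. Record the zeros.
  x = 0: [0↦1, 1↦2, 2↦0, 3↦2, 4↦1, 5↦4, 6↦4]  zeros at y ∈ {2}
  x = 1: [0↦0, 1↦1, 2↦4, 3↦2, 4↦2, 5↦4, 6↦1]  zeros at y ∈ {0}
  x = 2: [0↦6, 1↦4, 2↦2, 3↦0, 4↦5, 5↦3, 6↦1]  zeros at y ∈ {3}
  x = 3: [0↦5, 1↦4, 2↦1, 3↦3, 4↦3, 5↦1, 6↦4]  zeros at y ∈ ∅
  x = 4: [0↦4, 1↦1, 2↦1, 3↦4, 4↦3, 5↦5, 6↦3]  zeros at y ∈ ∅
  x = 5: [0↦3, 1↦2, 2↦2, 3↦3, 4↦5, 5↦1, 6↦5]  zeros at y ∈ ∅
  x = 6: [0↦2, 1↦0, 2↦4, 3↦0, 4↦2, 5↦3, 6↦3]  zeros at y ∈ {1, 3}
Collecting zeros: affine points = {(0, 2), (1, 0), (2, 3), (6, 1), (6, 3)}.
Total count |C(F_7)_aff| = 5.


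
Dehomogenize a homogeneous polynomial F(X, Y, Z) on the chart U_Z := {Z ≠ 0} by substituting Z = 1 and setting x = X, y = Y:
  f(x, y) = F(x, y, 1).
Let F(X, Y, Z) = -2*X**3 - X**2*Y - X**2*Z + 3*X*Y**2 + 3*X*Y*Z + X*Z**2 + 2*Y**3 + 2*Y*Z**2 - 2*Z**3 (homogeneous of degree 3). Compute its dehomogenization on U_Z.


f(x, y) = -2*x**3 - x**2*y - x**2 + 3*x*y**2 + 3*x*y + x + 2*y**3 + 2*y - 2

On U_Z we set Z = 1. Each monomial c·X^i·Y^j·Z^k in F becomes c·x^i·y^j·1^k = c·x^i·y^j.
Substituting Z = 1: F(X, Y, 1) = -2*x**3 - x**2*y - x**2 + 3*x*y**2 + 3*x*y + x + 2*y**3 + 2*y - 2.
Note: deg(f) ≤ deg(F) = 3; strict inequality happens when F is divisible by Z (lost terms).


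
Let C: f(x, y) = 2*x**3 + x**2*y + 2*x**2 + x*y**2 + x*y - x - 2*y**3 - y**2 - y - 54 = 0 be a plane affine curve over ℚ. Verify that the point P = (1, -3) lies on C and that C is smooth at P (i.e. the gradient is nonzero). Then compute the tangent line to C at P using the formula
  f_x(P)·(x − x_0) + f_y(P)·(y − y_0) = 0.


Tangent line at P: 9*x - 53*y - 168 = 0.

Step 1: f(1, -3) = 0, so P lies on C.
Step 2: partial derivatives
  f_x(x, y) = 6*x**2 + 2*x*y + 4*x + y**2 + y - 1, f_y(x, y) = x**2 + 2*x*y + x - 6*y**2 - 2*y - 1.
  f_x(P) = 9, f_y(P) = -53 (gradient nonzero, so P is smooth).
Step 3: tangent line at P: 9·(x − 1) + -53·(y − -3) = 0.
Expanding: 9*x - 53*y - 168 = 0.


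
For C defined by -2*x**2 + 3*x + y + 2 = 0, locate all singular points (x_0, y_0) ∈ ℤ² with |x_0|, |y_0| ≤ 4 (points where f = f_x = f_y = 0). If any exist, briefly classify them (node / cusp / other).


No singular points in the scanned grid; C is smooth there.

Compute partial derivatives:
  f_x = 3 - 4*x.
  f_y = 1.
f_y = 1 is a nonzero constant, so f_y never vanishes: no point (x, y) can satisfy f = f_x = f_y = 0. In particular no (x, y) ∈ {−4, ..., 4}² is singular; the curve is smooth.


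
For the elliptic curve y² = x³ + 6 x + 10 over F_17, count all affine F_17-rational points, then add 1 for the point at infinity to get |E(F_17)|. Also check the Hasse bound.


Affine points = {(1, 0), (2, 8), (2, 9), (3, 2), (3, 15), (4, 8), (4, 9), (7, 2), (7, 15), (8, 3), (8, 14), (10, 4), (10, 13), (11, 8), (11, 9), (12, 5), (12, 12), (14, 4), (14, 13)}; affine count = 19; |E(F_17)| = 20.

Discriminant check: Δ ∝ 4a³ + 27b² = 4·6³ + 27·10² = 4·216 + 27·100 ≡ 11 (mod 17). Nonzero ⇒ E is nonsingular.
For each x ∈ F_17, compute rhs = x³ + 6·x + 10 mod 17, then count y ∈ F_17 with y² ≡ rhs.
  x = 0: rhs = 10, matching y values: none (0 points).
  x = 1: rhs = 0, matching y values: 0 (1 points).
  x = 2: rhs = 13, matching y values: 8, 9 (2 points).
  x = 3: rhs = 4, matching y values: 2, 15 (2 points).
  x = 4: rhs = 13, matching y values: 8, 9 (2 points).
  x = 5: rhs = 12, matching y values: none (0 points).
  x = 6: rhs = 7, matching y values: none (0 points).
  x = 7: rhs = 4, matching y values: 2, 15 (2 points).
  x = 8: rhs = 9, matching y values: 3, 14 (2 points).
  x = 9: rhs = 11, matching y values: none (0 points).
  x = 10: rhs = 16, matching y values: 4, 13 (2 points).
  x = 11: rhs = 13, matching y values: 8, 9 (2 points).
  x = 12: rhs = 8, matching y values: 5, 12 (2 points).
  x = 13: rhs = 7, matching y values: none (0 points).
  x = 14: rhs = 16, matching y values: 4, 13 (2 points).
  x = 15: rhs = 7, matching y values: none (0 points).
  x = 16: rhs = 3, matching y values: none (0 points).
Total affine count: 19.
Full point count |E(F_17)| = 19 + 1 = 20.
Hasse bound: |20 − (17+1)| = |2| = 2 ≤ 2√17 ≈ 8.2462 ✓.


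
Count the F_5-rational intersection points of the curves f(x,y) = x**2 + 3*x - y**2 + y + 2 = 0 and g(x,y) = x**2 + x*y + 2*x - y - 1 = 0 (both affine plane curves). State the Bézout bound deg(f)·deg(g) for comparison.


Common zeros: {(0, 4)}; count = 1; Bézout bound = 4.

deg(f) = 2, deg(g) = 2, so Bézout bound = 4.
Scan x ∈ F_5. For each x, list the y ∈ F_5 with f(x, y) ≡ 0 and those with g(x, y) ≡ 0 (mod 5); the common zeros in that column are the intersection.
  x = 0: f ≡ 0 at y ∈ {2, 4}; g ≡ 0 at y ∈ {4}; common: {4}.
  x = 1: f ≡ 0 at y ∈ {3}; g ≡ 0 at y ∈ ∅; common: ∅.
  x = 2: f ≡ 0 at y ∈ {2, 4}; g ≡ 0 at y ∈ {3}; common: ∅.
  x = 3: f ≡ 0 at y ∈ {0, 1}; g ≡ 0 at y ∈ {3}; common: ∅.
  x = 4: f ≡ 0 at y ∈ {0, 1}; g ≡ 0 at y ∈ {4}; common: ∅.
Collecting: common zeros = {(0, 4)}, so the count is 1.
Comparison with the Bézout bound: 1 ≤ 4 = deg(f)·deg(g), as expected for curves with no common component (the affine F_5-count falls short of the bound because intersections may lie at infinity, over extension fields, or carry multiplicity).


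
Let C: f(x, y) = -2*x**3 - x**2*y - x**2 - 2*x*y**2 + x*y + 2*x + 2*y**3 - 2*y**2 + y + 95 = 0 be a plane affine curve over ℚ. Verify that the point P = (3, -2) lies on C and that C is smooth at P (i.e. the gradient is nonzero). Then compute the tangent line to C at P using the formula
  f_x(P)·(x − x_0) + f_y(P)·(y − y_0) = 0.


Tangent line at P: -56*x + 51*y + 270 = 0.

Step 1: f(3, -2) = 0, so P lies on C.
Step 2: partial derivatives
  f_x(x, y) = -6*x**2 - 2*x*y - 2*x - 2*y**2 + y + 2, f_y(x, y) = -x**2 - 4*x*y + x + 6*y**2 - 4*y + 1.
  f_x(P) = -56, f_y(P) = 51 (gradient nonzero, so P is smooth).
Step 3: tangent line at P: -56·(x − 3) + 51·(y − -2) = 0.
Expanding: -56*x + 51*y + 270 = 0.


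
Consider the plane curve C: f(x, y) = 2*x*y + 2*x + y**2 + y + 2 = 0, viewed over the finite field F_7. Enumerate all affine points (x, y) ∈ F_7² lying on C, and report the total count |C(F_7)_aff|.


Affine F_7-points: {(0, 3), (1, 2), (2, 4), (2, 5), (6, 0), (6, 1)}; count = 6.

For each of the 49 pairs (x, y) ∈ F_7², evaluate f(x, y) mod 7. Record the zeros.
  x = 0: [0↦2, 1↦4, 2↦1, 3↦0, 4↦1, 5↦4, 6↦2]  zeros at y ∈ {3}
  x = 1: [0↦4, 1↦1, 2↦0, 3↦1, 4↦4, 5↦2, 6↦2]  zeros at y ∈ {2}
  x = 2: [0↦6, 1↦5, 2↦6, 3↦2, 4↦0, 5↦0, 6↦2]  zeros at y ∈ {4, 5}
  x = 3: [0↦1, 1↦2, 2↦5, 3↦3, 4↦3, 5↦5, 6↦2]  zeros at y ∈ ∅
  x = 4: [0↦3, 1↦6, 2↦4, 3↦4, 4↦6, 5↦3, 6↦2]  zeros at y ∈ ∅
  x = 5: [0↦5, 1↦3, 2↦3, 3↦5, 4↦2, 5↦1, 6↦2]  zeros at y ∈ ∅
  x = 6: [0↦0, 1↦0, 2↦2, 3↦6, 4↦5, 5↦6, 6↦2]  zeros at y ∈ {0, 1}
Collecting zeros: affine points = {(0, 3), (1, 2), (2, 4), (2, 5), (6, 0), (6, 1)}.
Total count |C(F_7)_aff| = 6.


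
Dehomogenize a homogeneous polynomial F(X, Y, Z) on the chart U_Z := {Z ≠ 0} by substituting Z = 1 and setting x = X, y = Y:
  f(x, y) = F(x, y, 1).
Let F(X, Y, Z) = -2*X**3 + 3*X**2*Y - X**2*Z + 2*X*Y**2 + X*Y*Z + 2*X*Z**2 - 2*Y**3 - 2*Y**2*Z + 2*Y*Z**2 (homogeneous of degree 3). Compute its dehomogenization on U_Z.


f(x, y) = -2*x**3 + 3*x**2*y - x**2 + 2*x*y**2 + x*y + 2*x - 2*y**3 - 2*y**2 + 2*y

On U_Z we set Z = 1. Each monomial c·X^i·Y^j·Z^k in F becomes c·x^i·y^j·1^k = c·x^i·y^j.
Substituting Z = 1: F(X, Y, 1) = -2*x**3 + 3*x**2*y - x**2 + 2*x*y**2 + x*y + 2*x - 2*y**3 - 2*y**2 + 2*y.
Note: deg(f) ≤ deg(F) = 3; strict inequality happens when F is divisible by Z (lost terms).


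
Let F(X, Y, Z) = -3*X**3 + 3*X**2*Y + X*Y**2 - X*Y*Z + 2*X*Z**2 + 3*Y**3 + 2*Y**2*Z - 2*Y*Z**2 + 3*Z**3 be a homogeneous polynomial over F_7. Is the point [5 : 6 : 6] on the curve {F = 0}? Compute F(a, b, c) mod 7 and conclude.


F(5,6,6) ≡ 2 (mod 7); P is NOT on the curve.

Evaluate F(5, 6, 6) term-by-term (mod 7).
  -3*X**3 ↦ -3·125·1·1 = -375
  3*X**2*Y ↦ 3·25·6·1 = 450
  X*Y**2 ↦ 1·5·36·1 = 180
  -X*Y*Z ↦ -1·5·6·6 = -180
  2*X*Z**2 ↦ 2·5·1·36 = 360
  3*Y**3 ↦ 3·1·216·1 = 648
  2*Y**2*Z ↦ 2·1·36·6 = 432
  -2*Y*Z**2 ↦ -2·1·6·36 = -432
  3*Z**3 ↦ 3·1·1·216 = 648
Sum: F(5, 6, 6) = (-375) + (450) + (180) + (-180) + (360) + (648) + (432) + (-432) + (648) = 1731.
Reducing mod 7: 1731 ≡ 2 (mod 7).
Since F(a, b, c) ≡ 2 ≠ 0 (mod 7), P does NOT lie on the curve.


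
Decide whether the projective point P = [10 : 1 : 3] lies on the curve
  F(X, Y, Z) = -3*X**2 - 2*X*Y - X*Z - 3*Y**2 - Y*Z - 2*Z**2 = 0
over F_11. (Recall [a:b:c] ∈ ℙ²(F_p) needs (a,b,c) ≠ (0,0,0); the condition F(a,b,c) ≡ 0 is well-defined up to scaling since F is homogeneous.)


F(10,1,3) ≡ 0 (mod 11); P is on the curve.

Evaluate F(10, 1, 3) term-by-term (mod 11).
  -3*X**2 ↦ -3·100·1·1 = -300
  -2*X*Y ↦ -2·10·1·1 = -20
  -X*Z ↦ -1·10·1·3 = -30
  -3*Y**2 ↦ -3·1·1·1 = -3
  -Y*Z ↦ -1·1·1·3 = -3
  -2*Z**2 ↦ -2·1·1·9 = -18
Sum: F(10, 1, 3) = (-300) + (-20) + (-30) + (-3) + (-3) + (-18) = -374.
Reducing mod 11: -374 ≡ 0 (mod 11).
Since F(a, b, c) ≡ 0 (mod 11), P lies on the curve.


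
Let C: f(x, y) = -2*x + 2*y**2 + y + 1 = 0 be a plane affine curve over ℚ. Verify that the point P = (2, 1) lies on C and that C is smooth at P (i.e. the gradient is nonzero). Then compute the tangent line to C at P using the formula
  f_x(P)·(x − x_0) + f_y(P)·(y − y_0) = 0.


Tangent line at P: -2*x + 5*y - 1 = 0.

Step 1: f(2, 1) = 0, so P lies on C.
Step 2: partial derivatives
  f_x(x, y) = -2, f_y(x, y) = 4*y + 1.
  f_x(P) = -2, f_y(P) = 5 (gradient nonzero, so P is smooth).
Step 3: tangent line at P: -2·(x − 2) + 5·(y − 1) = 0.
Expanding: -2*x + 5*y - 1 = 0.


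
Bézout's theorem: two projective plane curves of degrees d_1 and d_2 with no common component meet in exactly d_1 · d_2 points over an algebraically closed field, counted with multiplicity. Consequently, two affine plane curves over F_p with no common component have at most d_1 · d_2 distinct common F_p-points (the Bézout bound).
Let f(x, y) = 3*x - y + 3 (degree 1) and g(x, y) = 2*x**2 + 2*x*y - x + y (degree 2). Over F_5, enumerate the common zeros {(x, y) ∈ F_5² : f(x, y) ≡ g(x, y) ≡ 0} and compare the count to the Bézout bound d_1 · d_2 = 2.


Common zeros: ∅; count = 0; Bézout bound = 2.

deg(f) = 1, deg(g) = 2, so Bézout bound = 2.
Scan x ∈ F_5. For each x, list the y ∈ F_5 with f(x, y) ≡ 0 and those with g(x, y) ≡ 0 (mod 5); the common zeros in that column are the intersection.
  x = 0: f ≡ 0 at y ∈ {3}; g ≡ 0 at y ∈ {0}; common: ∅.
  x = 1: f ≡ 0 at y ∈ {1}; g ≡ 0 at y ∈ {3}; common: ∅.
  x = 2: f ≡ 0 at y ∈ {4}; g ≡ 0 at y ∈ ∅; common: ∅.
  x = 3: f ≡ 0 at y ∈ {2}; g ≡ 0 at y ∈ {0}; common: ∅.
  x = 4: f ≡ 0 at y ∈ {0}; g ≡ 0 at y ∈ {3}; common: ∅.
Collecting: common zeros = ∅, so the count is 0.
Comparison with the Bézout bound: 0 ≤ 2 = deg(f)·deg(g), as expected for curves with no common component (the affine F_5-count falls short of the bound because intersections may lie at infinity, over extension fields, or carry multiplicity).


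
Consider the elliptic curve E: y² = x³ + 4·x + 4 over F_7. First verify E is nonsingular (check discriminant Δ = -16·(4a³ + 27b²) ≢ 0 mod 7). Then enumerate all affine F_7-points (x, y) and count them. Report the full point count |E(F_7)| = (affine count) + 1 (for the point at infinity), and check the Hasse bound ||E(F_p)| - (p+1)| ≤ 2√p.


Affine points = {(0, 2), (0, 5), (1, 3), (1, 4), (3, 1), (3, 6), (4, 0), (5, 3), (5, 4)}; affine count = 9; |E(F_7)| = 10.

Discriminant check: Δ ∝ 4a³ + 27b² = 4·4³ + 27·4² = 4·64 + 27·16 ≡ 2 (mod 7). Nonzero ⇒ E is nonsingular.
For each x ∈ F_7, compute rhs = x³ + 4·x + 4 mod 7, then count y ∈ F_7 with y² ≡ rhs.
  x = 0: rhs = 4, matching y values: 2, 5 (2 points).
  x = 1: rhs = 2, matching y values: 3, 4 (2 points).
  x = 2: rhs = 6, matching y values: none (0 points).
  x = 3: rhs = 1, matching y values: 1, 6 (2 points).
  x = 4: rhs = 0, matching y values: 0 (1 points).
  x = 5: rhs = 2, matching y values: 3, 4 (2 points).
  x = 6: rhs = 6, matching y values: none (0 points).
Total affine count: 9.
Full point count |E(F_7)| = 9 + 1 = 10.
Hasse bound: |10 − (7+1)| = |2| = 2 ≤ 2√7 ≈ 5.2915 ✓.


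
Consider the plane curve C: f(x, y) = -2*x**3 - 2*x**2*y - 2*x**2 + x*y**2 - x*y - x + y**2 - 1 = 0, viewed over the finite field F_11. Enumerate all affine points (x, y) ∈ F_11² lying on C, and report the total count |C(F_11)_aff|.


Affine F_11-points: {(0, 1), (0, 10), (4, 0), (4, 5), (6, 3), (6, 5), (7, 0), (7, 9), (8, 2), (8, 7), (10, 0)}; count = 11.

For each of the 121 pairs (x, y) ∈ F_11², evaluate f(x, y) mod 11. Record the zeros.
  x = 0: [0↦10, 1↦0, 2↦3, 3↦8, 4↦4, 5↦2, 6↦2, 7↦4, 8↦8, 9↦3, 10↦0]  zeros at y ∈ {1, 10}
  x = 1: [0↦5, 1↦4, 2↦7, 3↦3, 4↦3, 5↦7, 6↦4, 7↦5, 8↦10, 9↦8, 10↦10]  zeros at y ∈ ∅
  x = 2: [0↦6, 1↦10, 2↦9, 3↦3, 4↦3, 5↦9, 6↦10, 7↦6, 8↦8, 9↦5, 10↦8]  zeros at y ∈ ∅
  x = 3: [0↦1, 1↦6, 2↦8, 3↦7, 4↦3, 5↦7, 6↦8, 7↦6, 8↦1, 9↦4, 10↦4]  zeros at y ∈ ∅
  x = 4: [0↦0, 1↦2, 2↦3, 3↦3, 4↦2, 5↦0, 6↦8, 7↦4, 8↦10, 9↦4, 10↦8]  zeros at y ∈ {0, 5}
  x = 5: [0↦2, 1↦8, 2↦4, 3↦1, 4↦10, 5↦9, 6↦9, 7↦10, 8↦1, 9↦4, 10↦8]  zeros at y ∈ ∅
  x = 6: [0↦6, 1↦1, 2↦10, 3↦0, 4↦4, 5↦0, 6↦10, 7↦1, 8↦6, 9↦3, 10↦3]  zeros at y ∈ {3, 5}
  x = 7: [0↦0, 1↦2, 2↦9, 3↦10, 4↦5, 5↦5, 6↦10, 7↦9, 8↦2, 9↦0, 10↦3]  zeros at y ∈ {0, 9}
  x = 8: [0↦5, 1↦10, 2↦0, 3↦8, 4↦1, 5↦1, 6↦8, 7↦0, 8↦10, 9↦5, 10↦7]  zeros at y ∈ {2, 7}
  x = 9: [0↦9, 1↦2, 2↦4, 3↦4, 4↦2, 5↦9, 6↦3, 7↦6, 8↦7, 9↦6, 10↦3]  zeros at y ∈ ∅
  x = 10: [0↦0, 1↦10, 2↦9, 3↦8, 4↦7, 5↦6, 6↦5, 7↦4, 8↦3, 9↦2, 10↦1]  zeros at y ∈ {0}
Collecting zeros: affine points = {(0, 1), (0, 10), (4, 0), (4, 5), (6, 3), (6, 5), (7, 0), (7, 9), (8, 2), (8, 7), (10, 0)}.
Total count |C(F_11)_aff| = 11.


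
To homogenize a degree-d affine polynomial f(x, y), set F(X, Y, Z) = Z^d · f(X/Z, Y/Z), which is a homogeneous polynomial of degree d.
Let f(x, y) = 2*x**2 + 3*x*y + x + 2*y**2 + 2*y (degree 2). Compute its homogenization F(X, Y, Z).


F(X, Y, Z) = 2*X**2 + 3*X*Y + X*Z + 2*Y**2 + 2*Y*Z

deg(f) = 2.
Substitute x = X/Z, y = Y/Z into f, then multiply by Z^2.
  monomial 2·x^2·y^0 ↦ 2·X^2·Y^0·Z^0.
  monomial 3·x^1·y^1 ↦ 3·X^1·Y^1·Z^0.
  monomial 1·x^1·y^0 ↦ 1·X^1·Y^0·Z^1.
  monomial 2·x^0·y^2 ↦ 2·X^0·Y^2·Z^0.
  monomial 2·x^0·y^1 ↦ 2·X^0·Y^1·Z^1.
Collecting: F(X, Y, Z) = 2*X**2 + 3*X*Y + X*Z + 2*Y**2 + 2*Y*Z.


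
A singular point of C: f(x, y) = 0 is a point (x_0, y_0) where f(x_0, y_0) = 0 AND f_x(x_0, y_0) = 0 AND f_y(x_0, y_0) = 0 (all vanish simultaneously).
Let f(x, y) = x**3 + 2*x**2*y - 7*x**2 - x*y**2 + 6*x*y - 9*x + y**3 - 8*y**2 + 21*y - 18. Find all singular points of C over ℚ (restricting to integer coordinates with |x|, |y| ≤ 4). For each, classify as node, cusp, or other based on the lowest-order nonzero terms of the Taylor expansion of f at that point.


Singular points: {(0, 3)}; classification: node.

Compute partial derivatives:
  f_x = 3*x**2 + 4*x*y - 14*x - y**2 + 6*y - 9.
  f_y = 2*x**2 - 2*x*y + 6*x + 3*y**2 - 16*y + 21.
Scan x_0 ∈ {−4, ..., 4}. For each x_0, f_y(x_0, y) is a polynomial in y; find its integer roots y ∈ {−4, ..., 4}, then test f_x and f at those candidates.
  x = -4: f_y(-4, y) = 3*y**2 - 8*y + 29; no integer root y with |y| ≤ 4.
  x = -3: f_y(-3, y) = 3*y**2 - 10*y + 21; no integer root y with |y| ≤ 4.
  x = -2: f_y(-2, y) = 3*y**2 - 12*y + 17; no integer root y with |y| ≤ 4.
  x = -1: f_y(-1, y) = 3*y**2 - 14*y + 17; no integer root y with |y| ≤ 4.
  x = 0: f_y(0, y) = 3*y**2 - 16*y + 21; vanishes at y ∈ {3}. (0, 3): f_x = 0, f = 0 — SINGULAR.
  x = 1: f_y(1, y) = 3*y**2 - 18*y + 29; no integer root y with |y| ≤ 4.
  x = 2: f_y(2, y) = 3*y**2 - 20*y + 41; no integer root y with |y| ≤ 4.
  x = 3: f_y(3, y) = 3*y**2 - 22*y + 57; no integer root y with |y| ≤ 4.
  x = 4: f_y(4, y) = 3*y**2 - 24*y + 77; no integer root y with |y| ≤ 4.
Only singular point on the grid: (0, 3).
Classify: substitute x = 0 + u, y = 3 + v and expand: f = u**3 + 2*u**2*v - u**2 - u*v**2 + v**3 + v**2.
No constant or linear terms (consistent with a singular point). Quadratic part: -u**2 + v**2. Cubic part: u**3 + 2*u**2*v - u*v**2 + v**3.
The quadratic part v**2 - u**2 = (v − u)(v + u) splits into two distinct linear factors, so there are two distinct tangent lines y − 3 = ±(x − 0) — this is a node (ordinary double point).
Classification: node.


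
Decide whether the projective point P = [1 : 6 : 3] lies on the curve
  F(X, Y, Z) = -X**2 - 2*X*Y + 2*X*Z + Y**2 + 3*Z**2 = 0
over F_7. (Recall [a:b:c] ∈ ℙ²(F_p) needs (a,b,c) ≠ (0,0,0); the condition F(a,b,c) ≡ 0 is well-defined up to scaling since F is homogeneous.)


F(1,6,3) ≡ 0 (mod 7); P is on the curve.

Evaluate F(1, 6, 3) term-by-term (mod 7).
  -X**2 ↦ -1·1·1·1 = -1
  -2*X*Y ↦ -2·1·6·1 = -12
  2*X*Z ↦ 2·1·1·3 = 6
  Y**2 ↦ 1·1·36·1 = 36
  3*Z**2 ↦ 3·1·1·9 = 27
Sum: F(1, 6, 3) = (-1) + (-12) + (6) + (36) + (27) = 56.
Reducing mod 7: 56 ≡ 0 (mod 7).
Since F(a, b, c) ≡ 0 (mod 7), P lies on the curve.


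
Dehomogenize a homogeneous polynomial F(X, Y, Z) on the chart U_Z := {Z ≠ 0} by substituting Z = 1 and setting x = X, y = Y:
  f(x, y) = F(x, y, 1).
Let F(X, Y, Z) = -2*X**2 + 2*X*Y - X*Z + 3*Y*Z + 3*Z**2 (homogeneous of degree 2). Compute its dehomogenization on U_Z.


f(x, y) = -2*x**2 + 2*x*y - x + 3*y + 3

On U_Z we set Z = 1. Each monomial c·X^i·Y^j·Z^k in F becomes c·x^i·y^j·1^k = c·x^i·y^j.
Substituting Z = 1: F(X, Y, 1) = -2*x**2 + 2*x*y - x + 3*y + 3.
Note: deg(f) ≤ deg(F) = 2; strict inequality happens when F is divisible by Z (lost terms).
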